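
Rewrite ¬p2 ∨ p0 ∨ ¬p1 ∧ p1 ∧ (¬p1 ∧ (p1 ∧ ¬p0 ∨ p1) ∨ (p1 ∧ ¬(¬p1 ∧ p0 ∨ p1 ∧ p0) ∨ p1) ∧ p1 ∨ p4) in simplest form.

¬p2 ∨ p0 ∨ ¬p1 ∧ p1 ∧ (¬p1 ∧ (p1 ∧ ¬p0 ∨ p1) ∨ (p1 ∧ ¬(¬p1 ∧ p0 ∨ p1 ∧ p0) ∨ p1) ∧ p1 ∨ p4)
= ¬p2 ∨ p0 ∨ ¬p1 ∧ p1 ∧ (¬p1 ∧ (p1 ∧ ¬p0 ∨ p1) ∨ (p1 ∧ ¬p0 ∨ p1) ∧ p1 ∨ p4)   (distribution)
= ¬p2 ∨ p0 ∨ ¬p1 ∧ p1 ∧ (p1 ∧ ¬p0 ∨ p1 ∨ p4)   (distribution)
= ¬p2 ∨ p0 ∨ ¬p1 ∧ p1 ∧ (p1 ∨ p4)   (absorption)
= ¬p2 ∨ p0 ∨ ¬p1 ∧ p1   (absorption)
= ¬p2 ∨ p0   (complement / identity)

¬p2 ∨ p0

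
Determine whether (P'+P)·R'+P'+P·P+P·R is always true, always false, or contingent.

always true

(P'+P)·R'+P'+P·P+P·R
= (P'+P)·R'+P'+P·(P+R)   — distribution
= (P'+P)·R'+P'+P   — absorption
= P'+P   — absorption
= 1   — complement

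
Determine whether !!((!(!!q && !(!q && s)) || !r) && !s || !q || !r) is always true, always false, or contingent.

!!((!(!!q && !(!q && s)) || !r) && !s || !q || !r)
= !!((!q || !q && s || !r) && !s || !q || !r)   — De Morgan
= !!((!q || !r) && !s || !q || !r)   — absorption
= (!q || !r) && !s || !q || !r   — double negation
= !q || !r   — absorption
This depends on q, r, so it is not a constant.

contingent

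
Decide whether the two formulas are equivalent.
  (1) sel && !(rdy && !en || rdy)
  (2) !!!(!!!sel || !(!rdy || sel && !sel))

E1: sel && !(rdy && !en || rdy)
    = sel && !rdy   — absorption
E2: !!!(!!!sel || !(!rdy || sel && !sel))
    = !!!(!!!sel || !!rdy)   — complement / identity
    = !!(!!sel && !rdy)   — De Morgan
    = !!sel && !rdy   — double negation
    = sel && !rdy   — double negation
Both reduce to sel && !rdy, so they are equivalent.

Yes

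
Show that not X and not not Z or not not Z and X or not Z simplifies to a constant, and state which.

True

not X and not not Z or not not Z and X or not Z
= not not Z or not Z   (distribution)
= Z or not Z   (double negation)
= True   (complement)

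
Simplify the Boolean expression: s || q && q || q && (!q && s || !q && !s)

s || q

s || q && q || q && (!q && s || !q && !s)
= s || q && q || q && !q   — distribution
= s || q   — distribution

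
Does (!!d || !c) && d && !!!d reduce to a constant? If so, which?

yes, False

(!!d || !c) && d && !!!d
= (d || !c) && d && !!!d   [double negation]
= (d || !c) && d && !d   [double negation]
= d && !d   [absorption]
= false   [complement]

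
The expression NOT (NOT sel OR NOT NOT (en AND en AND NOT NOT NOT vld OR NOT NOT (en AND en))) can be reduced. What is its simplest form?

NOT (NOT sel OR NOT NOT (en AND en AND NOT NOT NOT vld OR NOT NOT (en AND en)))
= NOT (NOT sel OR NOT NOT (en AND en AND NOT vld OR NOT NOT (en AND en)))   (double negation)
= sel AND NOT (en AND en AND NOT vld OR NOT NOT (en AND en))   (De Morgan)
= sel AND NOT (en AND en AND NOT vld OR en AND en)   (double negation)
= sel AND NOT (en AND en)   (absorption)
= sel AND NOT en   (idempotence)

sel AND NOT en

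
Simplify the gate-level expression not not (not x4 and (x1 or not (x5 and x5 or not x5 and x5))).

not not (not x4 and (x1 or not (x5 and x5 or not x5 and x5)))
= not not (not x4 and (x1 or not x5))   [distribution]
= not x4 and (x1 or not x5)   [double negation]

not x4 and (x1 or not x5)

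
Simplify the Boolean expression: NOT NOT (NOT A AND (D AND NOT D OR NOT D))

NOT NOT (NOT A AND (D AND NOT D OR NOT D))
= NOT NOT (NOT A AND NOT D)   (complement / identity)
= NOT A AND NOT D   (double negation)

NOT A AND NOT D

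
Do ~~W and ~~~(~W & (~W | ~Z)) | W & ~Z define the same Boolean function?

E1: ~~W
    = W   — double negation
E2: ~~~(~W & (~W | ~Z)) | W & ~Z
    = ~(~W & (~W | ~Z)) | W & ~Z   — double negation
    = ~~W | W & ~Z   — absorption
    = W | W & ~Z   — double negation
    = W   — absorption
Both reduce to W, so they are equivalent.

Yes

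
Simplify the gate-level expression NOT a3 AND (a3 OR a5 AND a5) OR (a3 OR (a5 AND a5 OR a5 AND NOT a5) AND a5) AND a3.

NOT a3 AND (a3 OR a5 AND a5) OR (a3 OR (a5 AND a5 OR a5 AND NOT a5) AND a5) AND a3
= NOT a3 AND (a3 OR a5 AND a5) OR (a3 OR a5 AND a5) AND a3
= a3 OR a5 AND a5
= a3 OR a5

a3 OR a5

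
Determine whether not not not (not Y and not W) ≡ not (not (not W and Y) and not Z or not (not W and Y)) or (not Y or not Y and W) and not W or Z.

E1: not not not (not Y and not W)
    = not (not Y and not W)   — double negation
    = Y or W   — De Morgan
E2: not (not (not W and Y) and not Z or not (not W and Y)) or (not Y or not Y and W) and not W or Z
    = not (not (not W and Y) and not Z or not (not W and Y)) or not Y and not W or Z   — absorption
    = not not (not W and Y) or not Y and not W or Z   — absorption
    = not W and Y or not Y and not W or Z   — double negation
    = not W or Z   — distribution
These differ: at W=1, Y=0, Z=0, E1 = 1 but E2 = 0.

No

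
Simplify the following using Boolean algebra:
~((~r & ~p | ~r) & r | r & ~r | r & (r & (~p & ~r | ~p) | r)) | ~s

~((~r & ~p | ~r) & r | r & ~r | r & (r & (~p & ~r | ~p) | r)) | ~s
= ~((~r & ~p | ~r) & r | r & ~r | r & (r & ~p | r)) | ~s
= ~((~r & ~p | ~r) & r | r & ~r | r & r) | ~s
= ~(~r & r | r & ~r | r & r) | ~s
= ~(~r & r | r & r) | ~s
= ~r | ~s

~r | ~s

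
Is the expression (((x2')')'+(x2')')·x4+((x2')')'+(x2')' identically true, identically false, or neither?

(((x2')')'+(x2')')·x4+((x2')')'+(x2')'
= ((x2')')'+(x2')'   (absorption)
= ((x2')')'+x2   (double negation)
= x2'+x2   (double negation)
= 1   (complement)

identically true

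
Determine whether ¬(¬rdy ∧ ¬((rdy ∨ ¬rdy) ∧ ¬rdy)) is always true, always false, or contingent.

always true

¬(¬rdy ∧ ¬((rdy ∨ ¬rdy) ∧ ¬rdy))
= ¬(¬rdy ∧ ¬¬rdy)
= rdy ∨ ¬rdy
= True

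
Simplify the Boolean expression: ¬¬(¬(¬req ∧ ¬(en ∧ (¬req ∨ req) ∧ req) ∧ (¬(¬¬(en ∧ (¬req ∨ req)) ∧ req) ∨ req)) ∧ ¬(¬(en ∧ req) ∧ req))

¬¬(¬(¬req ∧ ¬(en ∧ (¬req ∨ req) ∧ req) ∧ (¬(¬¬(en ∧ (¬req ∨ req)) ∧ req) ∨ req)) ∧ ¬(¬(en ∧ req) ∧ req))
= ¬¬(¬(¬req ∧ ¬(en ∧ (¬req ∨ req) ∧ req) ∧ (¬(en ∧ (¬req ∨ req) ∧ req) ∨ req)) ∧ ¬(¬(en ∧ req) ∧ req))   — double negation
= ¬¬(¬(¬req ∧ ¬(en ∧ (¬req ∨ req) ∧ req)) ∧ ¬(¬(en ∧ req) ∧ req))   — absorption
= ¬(¬req ∧ ¬(en ∧ (¬req ∨ req) ∧ req) ∨ ¬(en ∧ req) ∧ req)   — De Morgan
= ¬(¬req ∧ ¬(en ∧ req) ∨ ¬(en ∧ req) ∧ req)   — complement / identity
= ¬¬(en ∧ req)   — distribution
= en ∧ req   — double negation

en ∧ req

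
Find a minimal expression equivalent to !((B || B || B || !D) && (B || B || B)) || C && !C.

!((B || B || B || !D) && (B || B || B)) || C && !C
= !(B || B || B) || C && !C   (absorption)
= !(B || B) || C && !C   (idempotence)
= !(B || B)   (complement / identity)
= !B   (idempotence)

!B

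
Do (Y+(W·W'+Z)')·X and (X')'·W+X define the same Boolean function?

No

E1: (Y+(W·W'+Z)')·X
    = (Y+Z')·X   [complement / identity]
E2: (X')'·W+X
    = X·W+X   [double negation]
    = X   [absorption]
These differ: at W=1, X=1, Y=0, Z=1, E1 = 0 but E2 = 1.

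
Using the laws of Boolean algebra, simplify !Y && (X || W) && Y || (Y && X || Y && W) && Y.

(X || W) && Y

!Y && (X || W) && Y || (Y && X || Y && W) && Y
= !Y && (X || W) && Y || Y && (X || W) && Y   [distribution]
= (!Y && (X || W) || Y && (X || W)) && Y   [distribution]
= (X || W) && Y   [distribution]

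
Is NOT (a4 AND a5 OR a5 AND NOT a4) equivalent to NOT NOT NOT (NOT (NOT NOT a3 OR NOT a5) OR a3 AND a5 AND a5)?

Yes

E1: NOT (a4 AND a5 OR a5 AND NOT a4)
    = NOT a5   (distribution)
E2: NOT NOT NOT (NOT (NOT NOT a3 OR NOT a5) OR a3 AND a5 AND a5)
    = NOT NOT NOT (NOT (NOT NOT a3 OR NOT a5) OR a3 AND a5)   (idempotence)
    = NOT NOT NOT (NOT a3 AND a5 OR a3 AND a5)   (De Morgan)
    = NOT (NOT a3 AND a5 OR a3 AND a5)   (double negation)
    = NOT a5   (distribution)
Both reduce to NOT a5, so they are equivalent.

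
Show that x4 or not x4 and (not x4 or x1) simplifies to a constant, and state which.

x4 or not x4 and (not x4 or x1)
= x4 or not x4   [absorption]
= True   [complement]

True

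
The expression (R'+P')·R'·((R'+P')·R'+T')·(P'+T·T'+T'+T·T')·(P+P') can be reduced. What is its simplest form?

R'·(P'+T')

(R'+P')·R'·((R'+P')·R'+T')·(P'+T·T'+T'+T·T')·(P+P')
= (R'+P')·R'·(P'+T·T'+T'+T·T')·(P+P')   (absorption)
= (R'+P')·R'·(P'+T·T'+T'+T·T')   (complement / identity)
= R'·(P'+T·T'+T'+T·T')   (absorption)
= R'·(P'+T'+T·T')   (complement / identity)
= R'·(P'+T')   (complement / identity)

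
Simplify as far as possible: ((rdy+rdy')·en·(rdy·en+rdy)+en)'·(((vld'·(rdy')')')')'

((rdy+rdy')·en·(rdy·en+rdy)+en)'·(((vld'·(rdy')')')')'
= ((rdy+rdy')·en·rdy+en)'·(((vld'·(rdy')')')')'   (absorption)
= (en·rdy+en)'·(((vld'·(rdy')')')')'   (complement / identity)
= en'·(((vld'·(rdy')')')')'   (absorption)
= en'·((vld+rdy')')'   (De Morgan)
= en'·(vld+rdy')   (double negation)

en'·(vld+rdy')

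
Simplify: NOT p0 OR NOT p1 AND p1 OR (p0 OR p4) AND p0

TRUE

NOT p0 OR NOT p1 AND p1 OR (p0 OR p4) AND p0
= NOT p0 OR (p0 OR p4) AND p0   [complement / identity]
= NOT p0 OR p0   [absorption]
= TRUE   [complement]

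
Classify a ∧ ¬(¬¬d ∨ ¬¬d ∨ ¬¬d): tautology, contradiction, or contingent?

contingent

a ∧ ¬(¬¬d ∨ ¬¬d ∨ ¬¬d)
= a ∧ ¬(¬¬d ∨ ¬¬d)   (idempotence)
= a ∧ ¬¬¬d   (idempotence)
= a ∧ ¬d   (double negation)
This depends on a, d, so it is not a constant.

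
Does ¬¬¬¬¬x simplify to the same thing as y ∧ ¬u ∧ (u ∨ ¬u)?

No

E1: ¬¬¬¬¬x
    = ¬¬¬x
    = ¬x
E2: y ∧ ¬u ∧ (u ∨ ¬u)
    = y ∧ ¬u
These differ: at u=0, x=0, y=0, E1 = 1 but E2 = 0.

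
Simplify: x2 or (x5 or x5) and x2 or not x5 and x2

x2

x2 or (x5 or x5) and x2 or not x5 and x2
= x2 or x5 and x2 or not x5 and x2
= x2 or x2
= x2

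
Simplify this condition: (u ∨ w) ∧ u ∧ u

u

(u ∨ w) ∧ u ∧ u
= (u ∨ w) ∧ u   (idempotence)
= u   (absorption)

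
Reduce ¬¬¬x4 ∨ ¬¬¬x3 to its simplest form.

¬x4 ∨ ¬x3

¬¬¬x4 ∨ ¬¬¬x3
= ¬x4 ∨ ¬¬¬x3   (double negation)
= ¬x4 ∨ ¬x3   (double negation)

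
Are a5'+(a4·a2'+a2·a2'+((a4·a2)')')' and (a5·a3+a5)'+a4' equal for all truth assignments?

Yes

E1: a5'+(a4·a2'+a2·a2'+((a4·a2)')')'
    = a5'+(a4·a2'+((a4·a2)')')'   [complement / identity]
    = a5'+(a4·a2'+a4·a2)'   [double negation]
    = a5'+a4'   [distribution]
E2: (a5·a3+a5)'+a4'
    = a5'+a4'   [absorption]
Both reduce to a5'+a4', so they are equivalent.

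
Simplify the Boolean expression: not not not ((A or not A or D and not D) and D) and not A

not D and not A

not not not ((A or not A or D and not D) and D) and not A
= not not not ((A or not A) and D) and not A
= not not not D and not A
= not D and not A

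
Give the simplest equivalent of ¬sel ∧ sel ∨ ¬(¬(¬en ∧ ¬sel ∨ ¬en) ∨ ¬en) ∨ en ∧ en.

en

¬sel ∧ sel ∨ ¬(¬(¬en ∧ ¬sel ∨ ¬en) ∨ ¬en) ∨ en ∧ en
= ¬(¬(¬en ∧ ¬sel ∨ ¬en) ∨ ¬en) ∨ en ∧ en   (complement / identity)
= ¬(¬¬en ∨ ¬en) ∨ en ∧ en   (absorption)
= ¬en ∧ en ∨ en ∧ en   (De Morgan)
= en   (distribution)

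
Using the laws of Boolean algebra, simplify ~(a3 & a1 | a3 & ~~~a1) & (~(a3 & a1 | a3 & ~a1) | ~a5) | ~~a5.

~a3 | a5

~(a3 & a1 | a3 & ~~~a1) & (~(a3 & a1 | a3 & ~a1) | ~a5) | ~~a5
= ~(a3 & a1 | a3 & ~a1) & (~(a3 & a1 | a3 & ~a1) | ~a5) | ~~a5   [double negation]
= ~(a3 & a1 | a3 & ~a1) | ~~a5   [absorption]
= ~(a3 & a1 | a3 & ~a1) | a5   [double negation]
= ~a3 | a5   [distribution]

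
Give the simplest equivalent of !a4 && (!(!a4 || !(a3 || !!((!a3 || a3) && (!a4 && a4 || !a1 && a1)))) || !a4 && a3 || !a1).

!a4 && (!(!a4 || !(a3 || !!((!a3 || a3) && (!a4 && a4 || !a1 && a1)))) || !a4 && a3 || !a1)
= !a4 && (a4 && (a3 || !!((!a3 || a3) && (!a4 && a4 || !a1 && a1))) || !a4 && a3 || !a1)   (De Morgan)
= !a4 && (a4 && (a3 || !!(!a4 && a4 || !a1 && a1)) || !a4 && a3 || !a1)   (complement / identity)
= !a4 && (a4 && (a3 || !!(!a4 && a4)) || !a4 && a3 || !a1)   (complement / identity)
= !a4 && (a4 && (a3 || !a4 && a4) || !a4 && a3 || !a1)   (double negation)
= !a4 && (a4 && a3 || !a4 && a3 || !a1)   (complement / identity)
= !a4 && (a3 || !a1)   (distribution)

!a4 && (a3 || !a1)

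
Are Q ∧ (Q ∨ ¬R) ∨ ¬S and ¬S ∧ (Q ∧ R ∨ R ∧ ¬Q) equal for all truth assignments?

No

E1: Q ∧ (Q ∨ ¬R) ∨ ¬S
    = Q ∨ ¬S
E2: ¬S ∧ (Q ∧ R ∨ R ∧ ¬Q)
    = ¬S ∧ R
These differ: at Q=1, R=0, S=0, E1 = 1 but E2 = 0.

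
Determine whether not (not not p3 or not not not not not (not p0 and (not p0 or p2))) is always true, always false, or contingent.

contingent

not (not not p3 or not not not not not (not p0 and (not p0 or p2)))
= not (not not p3 or not not not (not p0 and (not p0 or p2)))
= not p3 and not not (not p0 and (not p0 or p2))
= not p3 and not not not p0
= not p3 and not p0
This depends on p0, p3, so it is not a constant.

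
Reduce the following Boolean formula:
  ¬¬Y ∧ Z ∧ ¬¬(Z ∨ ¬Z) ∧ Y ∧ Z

¬¬Y ∧ Z ∧ ¬¬(Z ∨ ¬Z) ∧ Y ∧ Z
= ¬¬Y ∧ Z ∧ (Z ∨ ¬Z) ∧ Y ∧ Z   [double negation]
= Y ∧ Z ∧ (Z ∨ ¬Z) ∧ Y ∧ Z   [double negation]
= Y ∧ Z ∧ Y ∧ Z   [complement / identity]
= Y ∧ Z   [idempotence]

Y ∧ Z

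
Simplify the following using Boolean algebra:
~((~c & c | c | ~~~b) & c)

~c

~((~c & c | c | ~~~b) & c)
= ~((~c & c | c | ~b) & c)
= ~((c | ~b) & c)
= ~c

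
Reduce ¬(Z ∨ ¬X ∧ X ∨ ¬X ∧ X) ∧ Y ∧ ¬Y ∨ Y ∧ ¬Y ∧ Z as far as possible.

False

¬(Z ∨ ¬X ∧ X ∨ ¬X ∧ X) ∧ Y ∧ ¬Y ∨ Y ∧ ¬Y ∧ Z
= ¬(Z ∨ ¬X ∧ X) ∧ Y ∧ ¬Y ∨ Y ∧ ¬Y ∧ Z   [complement / identity]
= ¬Z ∧ Y ∧ ¬Y ∨ Y ∧ ¬Y ∧ Z   [complement / identity]
= Y ∧ ¬Y   [distribution]
= False   [complement]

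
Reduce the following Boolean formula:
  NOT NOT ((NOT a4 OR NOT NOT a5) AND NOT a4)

NOT NOT ((NOT a4 OR NOT NOT a5) AND NOT a4)
= NOT NOT ((NOT a4 OR a5) AND NOT a4)   (double negation)
= NOT NOT NOT a4   (absorption)
= NOT a4   (double negation)

NOT a4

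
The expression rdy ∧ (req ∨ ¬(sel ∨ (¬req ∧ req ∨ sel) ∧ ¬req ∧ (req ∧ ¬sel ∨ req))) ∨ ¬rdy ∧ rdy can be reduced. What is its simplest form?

rdy ∧ (req ∨ ¬(sel ∨ (¬req ∧ req ∨ sel) ∧ ¬req ∧ (req ∧ ¬sel ∨ req))) ∨ ¬rdy ∧ rdy
= rdy ∧ (req ∨ ¬(sel ∨ (¬req ∧ req ∨ sel) ∧ ¬req ∧ (req ∧ ¬sel ∨ req)))   — complement / identity
= rdy ∧ (req ∨ ¬(sel ∨ (¬req ∧ req ∨ sel) ∧ ¬req ∧ req))   — absorption
= rdy ∧ (req ∨ ¬(sel ∨ ¬req ∧ req))   — absorption
= rdy ∧ (req ∨ ¬sel)   — complement / identity

rdy ∧ (req ∨ ¬sel)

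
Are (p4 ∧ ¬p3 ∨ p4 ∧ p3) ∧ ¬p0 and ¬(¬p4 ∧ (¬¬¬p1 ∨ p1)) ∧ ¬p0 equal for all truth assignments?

E1: (p4 ∧ ¬p3 ∨ p4 ∧ p3) ∧ ¬p0
    = p4 ∧ ¬p0   — distribution
E2: ¬(¬p4 ∧ (¬¬¬p1 ∨ p1)) ∧ ¬p0
    = ¬(¬p4 ∧ (¬p1 ∨ p1)) ∧ ¬p0   — double negation
    = ¬¬p4 ∧ ¬p0   — complement / identity
    = p4 ∧ ¬p0   — double negation
Both reduce to p4 ∧ ¬p0, so they are equivalent.

Yes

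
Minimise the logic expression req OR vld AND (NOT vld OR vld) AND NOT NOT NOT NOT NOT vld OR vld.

req OR vld

req OR vld AND (NOT vld OR vld) AND NOT NOT NOT NOT NOT vld OR vld
= req OR vld AND NOT NOT NOT NOT NOT vld OR vld   — complement / identity
= req OR vld AND NOT NOT NOT vld OR vld   — double negation
= req OR vld AND NOT vld OR vld   — double negation
= req OR vld   — complement / identity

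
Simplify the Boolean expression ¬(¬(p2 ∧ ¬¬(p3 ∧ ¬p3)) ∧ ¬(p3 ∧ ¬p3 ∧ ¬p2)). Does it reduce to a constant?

False

¬(¬(p2 ∧ ¬¬(p3 ∧ ¬p3)) ∧ ¬(p3 ∧ ¬p3 ∧ ¬p2))
= ¬(¬(p2 ∧ p3 ∧ ¬p3) ∧ ¬(p3 ∧ ¬p3 ∧ ¬p2))   [double negation]
= p2 ∧ p3 ∧ ¬p3 ∨ p3 ∧ ¬p3 ∧ ¬p2   [De Morgan]
= p3 ∧ ¬p3   [distribution]
= False   [complement]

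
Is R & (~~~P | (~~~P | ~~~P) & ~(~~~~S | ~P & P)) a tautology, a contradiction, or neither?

neither

R & (~~~P | (~~~P | ~~~P) & ~(~~~~S | ~P & P))
= R & (~~~P | (~~~P | ~~~P) & ~~~~~S)   (complement / identity)
= R & (~~~P | ~~~P & ~~~~~S)   (idempotence)
= R & (~~~P | ~~~P & ~~~S)   (double negation)
= R & (~~~P | ~~~P & ~S)   (double negation)
= R & ~~~P   (absorption)
= R & ~P   (double negation)
This depends on P, R, so it is not a constant.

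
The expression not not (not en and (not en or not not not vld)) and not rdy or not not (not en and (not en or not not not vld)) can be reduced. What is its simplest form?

not not (not en and (not en or not not not vld)) and not rdy or not not (not en and (not en or not not not vld))
= not not (not en and (not en or not not not vld))
= not not (not en and (not en or not vld))
= not not not en
= not en

not en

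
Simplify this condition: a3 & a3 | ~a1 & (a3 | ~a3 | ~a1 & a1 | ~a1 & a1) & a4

a3 & a3 | ~a1 & (a3 | ~a3 | ~a1 & a1 | ~a1 & a1) & a4
= a3 & a3 | ~a1 & (a3 | ~a3 | ~a1 & a1) & a4   [complement / identity]
= a3 & a3 | ~a1 & (a3 | ~a3) & a4   [complement / identity]
= a3 | ~a1 & (a3 | ~a3) & a4   [idempotence]
= a3 | ~a1 & a4   [complement / identity]

a3 | ~a1 & a4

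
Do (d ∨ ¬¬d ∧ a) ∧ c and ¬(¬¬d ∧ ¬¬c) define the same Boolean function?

E1: (d ∨ ¬¬d ∧ a) ∧ c
    = (d ∨ d ∧ a) ∧ c   — double negation
    = d ∧ c   — absorption
E2: ¬(¬¬d ∧ ¬¬c)
    = ¬d ∨ ¬c   — De Morgan
These differ: at a=0, c=0, d=0, E1 = 0 but E2 = 1.

No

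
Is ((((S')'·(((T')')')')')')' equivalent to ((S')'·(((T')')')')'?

Yes

E1: ((((S')'·(((T')')')')')')'
    = ((((S')'·(T')')')')'   [double negation]
    = ((S')'·(T')')'   [double negation]
    = S'+T'   [De Morgan]
E2: ((S')'·(((T')')')')'
    = S'+((T')')'   [De Morgan]
    = S'+T'   [double negation]
Both reduce to S'+T', so they are equivalent.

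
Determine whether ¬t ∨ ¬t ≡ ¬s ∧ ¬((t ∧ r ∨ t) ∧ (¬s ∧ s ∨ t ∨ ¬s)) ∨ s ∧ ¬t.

E1: ¬t ∨ ¬t
    = ¬t   — idempotence
E2: ¬s ∧ ¬((t ∧ r ∨ t) ∧ (¬s ∧ s ∨ t ∨ ¬s)) ∨ s ∧ ¬t
    = ¬s ∧ ¬((t ∧ r ∨ t) ∧ (t ∨ ¬s)) ∨ s ∧ ¬t   — complement / identity
    = ¬s ∧ ¬(t ∧ (t ∨ ¬s)) ∨ s ∧ ¬t   — absorption
    = ¬s ∧ ¬t ∨ s ∧ ¬t   — absorption
    = ¬t   — distribution
Both reduce to ¬t, so they are equivalent.

Yes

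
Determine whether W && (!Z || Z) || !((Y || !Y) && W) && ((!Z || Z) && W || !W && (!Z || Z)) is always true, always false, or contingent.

W && (!Z || Z) || !((Y || !Y) && W) && ((!Z || Z) && W || !W && (!Z || Z))
= W && (!Z || Z) || !W && ((!Z || Z) && W || !W && (!Z || Z))
= W && (!Z || Z) || !W && (!Z || Z)
= !Z || Z
= true

always true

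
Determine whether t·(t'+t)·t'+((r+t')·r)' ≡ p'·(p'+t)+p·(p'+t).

No

E1: t·(t'+t)·t'+((r+t')·r)'
    = t·(t'+t)·t'+r'   — absorption
    = t·t'+r'   — complement / identity
    = r'   — complement / identity
E2: p'·(p'+t)+p·(p'+t)
    = p'+t   — distribution
These differ: at p=0, r=1, t=0, E1 = 0 but E2 = 1.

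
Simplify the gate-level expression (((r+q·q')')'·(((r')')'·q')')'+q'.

r'+q'

(((r+q·q')')'·(((r')')'·q')')'+q'
= ((r')'·(((r')')'·q')')'+q'   [complement / identity]
= ((r')'·(r'·q')')'+q'   [double negation]
= r'+r'·q'+q'   [De Morgan]
= r'+q'   [absorption]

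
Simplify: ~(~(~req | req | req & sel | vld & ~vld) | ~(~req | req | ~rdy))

1

~(~(~req | req | req & sel | vld & ~vld) | ~(~req | req | ~rdy))
= ~(~(~req | req | req & sel) | ~(~req | req | ~rdy))   (complement / identity)
= ~(~(~req | req) | ~(~req | req | ~rdy))   (absorption)
= (~req | req) & (~req | req | ~rdy)   (De Morgan)
= ~req | req   (absorption)
= 1   (complement)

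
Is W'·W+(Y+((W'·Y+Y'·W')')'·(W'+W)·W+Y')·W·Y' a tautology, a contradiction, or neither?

neither

W'·W+(Y+((W'·Y+Y'·W')')'·(W'+W)·W+Y')·W·Y'
= W'·W+(Y+((W')')'·(W'+W)·W+Y')·W·Y'
= W'·W+(Y+W'·(W'+W)·W+Y')·W·Y'
= (Y+W'·(W'+W)·W+Y')·W·Y'
= (Y+W'·W+Y')·W·Y'
= (Y+Y')·W·Y'
= W·Y'
This depends on W, Y, so it is not a constant.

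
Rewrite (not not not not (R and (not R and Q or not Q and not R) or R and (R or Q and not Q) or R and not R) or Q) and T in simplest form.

(R or Q) and T

(not not not not (R and (not R and Q or not Q and not R) or R and (R or Q and not Q) or R and not R) or Q) and T
= (not not not not (R and not R or R and (R or Q and not Q) or R and not R) or Q) and T   — distribution
= (not not (R and not R or R and (R or Q and not Q) or R and not R) or Q) and T   — double negation
= (not not (R and not R or R and R or R and not R) or Q) and T   — complement / identity
= (not not (R and R or R and not R) or Q) and T   — complement / identity
= (R and R or R and not R or Q) and T   — double negation
= (R or Q) and T   — distribution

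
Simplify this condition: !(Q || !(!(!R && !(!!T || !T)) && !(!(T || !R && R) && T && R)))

!(Q || !(!(!R && !(!!T || !T)) && !(!(T || !R && R) && T && R)))
= !(Q || !(!(!R && !(!!T || !T)) && !(!T && T && R)))   — complement / identity
= !(Q || !R && !(!!T || !T) || !T && T && R)   — De Morgan
= !(Q || !R && !T && T || !T && T && R)   — De Morgan
= !(Q || !T && T)   — distribution
= !Q   — complement / identity

!Q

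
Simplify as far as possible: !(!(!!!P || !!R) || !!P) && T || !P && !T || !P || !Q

!(!(!!!P || !!R) || !!P) && T || !P && !T || !P || !Q
= !(!(!!!P || !!R) || !!P) && T || !P || !Q
= !(!!P && !R || !!P) && T || !P || !Q
= !!!P && T || !P || !Q
= !P && T || !P || !Q
= !P || !Q

!P || !Q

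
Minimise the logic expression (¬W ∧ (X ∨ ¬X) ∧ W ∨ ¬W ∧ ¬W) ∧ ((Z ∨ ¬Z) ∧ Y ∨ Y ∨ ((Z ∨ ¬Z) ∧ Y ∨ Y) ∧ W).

¬W ∧ Y

(¬W ∧ (X ∨ ¬X) ∧ W ∨ ¬W ∧ ¬W) ∧ ((Z ∨ ¬Z) ∧ Y ∨ Y ∨ ((Z ∨ ¬Z) ∧ Y ∨ Y) ∧ W)
= (¬W ∧ (X ∨ ¬X) ∧ W ∨ ¬W ∧ ¬W) ∧ ((Z ∨ ¬Z) ∧ Y ∨ Y)   (absorption)
= (¬W ∧ (X ∨ ¬X) ∧ W ∨ ¬W ∧ ¬W) ∧ (Y ∨ Y)   (complement / identity)
= (¬W ∧ W ∨ ¬W ∧ ¬W) ∧ (Y ∨ Y)   (complement / identity)
= (¬W ∧ W ∨ ¬W ∧ ¬W) ∧ Y   (idempotence)
= ¬W ∧ Y   (distribution)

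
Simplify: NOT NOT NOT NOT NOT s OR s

NOT NOT NOT NOT NOT s OR s
= NOT NOT NOT s OR s   [double negation]
= NOT s OR s   [double negation]
= TRUE   [complement]

TRUE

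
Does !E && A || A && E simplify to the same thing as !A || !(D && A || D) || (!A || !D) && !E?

E1: !E && A || A && E
    = A   (distribution)
E2: !A || !(D && A || D) || (!A || !D) && !E
    = !A || !D || (!A || !D) && !E   (absorption)
    = !A || !D   (absorption)
These differ: at A=0, D=0, E=0, E1 = 0 but E2 = 1.

No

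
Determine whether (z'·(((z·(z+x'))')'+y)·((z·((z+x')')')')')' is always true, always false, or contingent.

(z'·(((z·(z+x'))')'+y)·((z·((z+x')')')')')'
= (z'·(((z·(z+x'))')'+y)·((z·(z+x'))')')'   — double negation
= (z'·((z·(z+x'))')')'   — absorption
= z+(z·(z+x'))'   — De Morgan
= z+z'   — absorption
= 1   — complement

always true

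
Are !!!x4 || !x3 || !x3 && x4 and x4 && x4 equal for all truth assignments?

E1: !!!x4 || !x3 || !x3 && x4
    = !!!x4 || !x3   — absorption
    = !x4 || !x3   — double negation
E2: x4 && x4
    = x4   — idempotence
These differ: at x3=0, x4=0, E1 = 1 but E2 = 0.

No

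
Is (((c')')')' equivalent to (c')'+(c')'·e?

E1: (((c')')')'
    = (c')'
    = c
E2: (c')'+(c')'·e
    = (c')'
    = c
Both reduce to c, so they are equivalent.

Yes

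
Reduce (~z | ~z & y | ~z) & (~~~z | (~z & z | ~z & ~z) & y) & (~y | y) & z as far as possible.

(~z | ~z & y | ~z) & (~~~z | (~z & z | ~z & ~z) & y) & (~y | y) & z
= (~z | ~z & y | ~z) & (~~~z | (~z & z | ~z & ~z) & y) & z   [complement / identity]
= (~z | ~z & y | ~z) & (~~~z | ~z & y) & z   [distribution]
= (~z | ~z & y | ~z) & (~z | ~z & y) & z   [double negation]
= (~z | ~z & y) & z   [absorption]
= ~z & z   [absorption]
= 0   [complement]

0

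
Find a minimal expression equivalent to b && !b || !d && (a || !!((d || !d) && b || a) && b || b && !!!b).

b && !b || !d && (a || !!((d || !d) && b || a) && b || b && !!!b)
= !d && (a || !!((d || !d) && b || a) && b || b && !!!b)   [complement / identity]
= !d && (a || ((d || !d) && b || a) && b || b && !!!b)   [double negation]
= !d && (a || (b || a) && b || b && !!!b)   [complement / identity]
= !d && (a || (b || a) && b || b && !b)   [double negation]
= !d && (a || (b || a) && b)   [complement / identity]
= !d && (a || b)   [absorption]

!d && (a || b)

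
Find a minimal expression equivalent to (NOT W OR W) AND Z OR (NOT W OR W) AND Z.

(NOT W OR W) AND Z OR (NOT W OR W) AND Z
= (NOT W OR W) AND Z
= Z

Z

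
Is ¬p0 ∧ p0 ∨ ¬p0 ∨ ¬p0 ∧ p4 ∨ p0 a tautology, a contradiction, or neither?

tautology

¬p0 ∧ p0 ∨ ¬p0 ∨ ¬p0 ∧ p4 ∨ p0
= ¬p0 ∧ p0 ∨ ¬p0 ∨ p0   [absorption]
= ¬p0 ∨ p0   [complement / identity]
= True   [complement]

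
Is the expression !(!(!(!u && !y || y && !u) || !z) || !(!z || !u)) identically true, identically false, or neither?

!(!(!(!u && !y || y && !u) || !z) || !(!z || !u))
= !(!(!(!u && !y || y && !u) || !z) || z && u)
= !(!(!!u || !z) || z && u)
= !(!u && z || z && u)
= !z
This depends on z, so it is not a constant.

neither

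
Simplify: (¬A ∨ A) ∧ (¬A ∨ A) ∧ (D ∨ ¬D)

True

(¬A ∨ A) ∧ (¬A ∨ A) ∧ (D ∨ ¬D)
= (¬A ∨ A) ∧ (D ∨ ¬D)   (idempotence)
= ¬A ∨ A   (complement / identity)
= True   (complement)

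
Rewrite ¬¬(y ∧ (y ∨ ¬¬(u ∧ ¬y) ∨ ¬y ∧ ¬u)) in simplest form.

y

¬¬(y ∧ (y ∨ ¬¬(u ∧ ¬y) ∨ ¬y ∧ ¬u))
= ¬¬(y ∧ (y ∨ u ∧ ¬y ∨ ¬y ∧ ¬u))   — double negation
= ¬¬(y ∧ (y ∨ ¬y))   — distribution
= ¬¬y   — complement / identity
= y   — double negation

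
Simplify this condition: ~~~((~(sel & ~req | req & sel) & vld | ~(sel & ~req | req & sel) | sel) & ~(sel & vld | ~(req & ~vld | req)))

~~~((~(sel & ~req | req & sel) & vld | ~(sel & ~req | req & sel) | sel) & ~(sel & vld | ~(req & ~vld | req)))
= ~~~((~(sel & ~req | req & sel) | sel) & ~(sel & vld | ~(req & ~vld | req)))   (absorption)
= ~((~(sel & ~req | req & sel) | sel) & ~(sel & vld | ~(req & ~vld | req)))   (double negation)
= ~((~(sel & ~req | req & sel) | sel) & ~(sel & vld | ~req))   (absorption)
= ~((~sel | sel) & ~(sel & vld | ~req))   (distribution)
= ~~(sel & vld | ~req)   (complement / identity)
= sel & vld | ~req   (double negation)

sel & vld | ~req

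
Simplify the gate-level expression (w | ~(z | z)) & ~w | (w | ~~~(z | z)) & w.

w | ~z

(w | ~(z | z)) & ~w | (w | ~~~(z | z)) & w
= (w | ~(z | z)) & ~w | (w | ~(z | z)) & w   [double negation]
= w | ~(z | z)   [distribution]
= w | ~z   [idempotence]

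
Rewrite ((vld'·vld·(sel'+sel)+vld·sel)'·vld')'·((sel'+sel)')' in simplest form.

((vld'·vld·(sel'+sel)+vld·sel)'·vld')'·((sel'+sel)')'
= ((vld'·vld+vld·sel)'·vld')'·((sel'+sel)')'   (complement / identity)
= (vld'·vld+vld·sel+vld)·((sel'+sel)')'   (De Morgan)
= (vld·sel+vld)·((sel'+sel)')'   (complement / identity)
= vld·((sel'+sel)')'   (absorption)
= vld·(sel'+sel)   (double negation)
= vld   (complement / identity)

vld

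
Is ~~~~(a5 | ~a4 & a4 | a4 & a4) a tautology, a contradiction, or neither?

~~~~(a5 | ~a4 & a4 | a4 & a4)
= ~~(a5 | ~a4 & a4 | a4 & a4)
= ~~(a5 | ~a4 & a4 | a4)
= ~~(a5 | a4)
= a5 | a4
This depends on a4, a5, so it is not a constant.

neither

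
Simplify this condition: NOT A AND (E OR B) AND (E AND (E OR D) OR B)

NOT A AND (E OR B) AND (E AND (E OR D) OR B)
= NOT A AND (E OR B) AND (E OR B)   (absorption)
= NOT A AND (E OR B)   (idempotence)

NOT A AND (E OR B)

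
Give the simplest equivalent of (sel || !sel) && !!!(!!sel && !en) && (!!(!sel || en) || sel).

(sel || !sel) && !!!(!!sel && !en) && (!!(!sel || en) || sel)
= (sel || !sel) && !!(!sel || en) && (!!(!sel || en) || sel)   [De Morgan]
= (sel || !sel) && !!(!sel || en)   [absorption]
= (sel || !sel) && (!sel || en)   [double negation]
= !sel || en   [complement / identity]

!sel || en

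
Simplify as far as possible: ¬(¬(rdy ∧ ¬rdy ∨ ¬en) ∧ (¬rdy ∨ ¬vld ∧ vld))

¬(¬(rdy ∧ ¬rdy ∨ ¬en) ∧ (¬rdy ∨ ¬vld ∧ vld))
= ¬(¬¬en ∧ (¬rdy ∨ ¬vld ∧ vld))   [complement / identity]
= ¬(¬¬en ∧ ¬rdy)   [complement / identity]
= ¬en ∨ rdy   [De Morgan]

¬en ∨ rdy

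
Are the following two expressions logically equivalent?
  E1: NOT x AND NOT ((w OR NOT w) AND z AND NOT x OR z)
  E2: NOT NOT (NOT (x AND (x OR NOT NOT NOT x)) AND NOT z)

E1: NOT x AND NOT ((w OR NOT w) AND z AND NOT x OR z)
    = NOT x AND NOT (z AND NOT x OR z)   [complement / identity]
    = NOT x AND NOT z   [absorption]
E2: NOT NOT (NOT (x AND (x OR NOT NOT NOT x)) AND NOT z)
    = NOT NOT (NOT (x AND (x OR NOT x)) AND NOT z)   [double negation]
    = NOT NOT (NOT x AND NOT z)   [complement / identity]
    = NOT x AND NOT z   [double negation]
Both reduce to NOT x AND NOT z, so they are equivalent.

Yes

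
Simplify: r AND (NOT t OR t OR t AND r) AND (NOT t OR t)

r AND (NOT t OR t OR t AND r) AND (NOT t OR t)
= r AND (NOT t OR t OR t AND r)   (complement / identity)
= r AND (NOT t OR t)   (absorption)
= r   (complement / identity)

r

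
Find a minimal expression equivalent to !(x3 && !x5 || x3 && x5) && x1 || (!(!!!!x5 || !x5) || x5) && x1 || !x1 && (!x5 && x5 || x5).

!x3 && x1 || x5

!(x3 && !x5 || x3 && x5) && x1 || (!(!!!!x5 || !x5) || x5) && x1 || !x1 && (!x5 && x5 || x5)
= !(x3 && !x5 || x3 && x5) && x1 || (!!!x5 && x5 || x5) && x1 || !x1 && (!x5 && x5 || x5)   (De Morgan)
= !(x3 && !x5 || x3 && x5) && x1 || (!x5 && x5 || x5) && x1 || !x1 && (!x5 && x5 || x5)   (double negation)
= !x3 && x1 || (!x5 && x5 || x5) && x1 || !x1 && (!x5 && x5 || x5)   (distribution)
= !x3 && x1 || !x5 && x5 || x5   (distribution)
= !x3 && x1 || x5   (complement / identity)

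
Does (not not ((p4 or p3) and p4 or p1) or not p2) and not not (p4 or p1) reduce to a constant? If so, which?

no

(not not ((p4 or p3) and p4 or p1) or not p2) and not not (p4 or p1)
= (not not (p4 or p1) or not p2) and not not (p4 or p1)   [absorption]
= not not (p4 or p1)   [absorption]
= p4 or p1   [double negation]
This depends on p1, p4, so it is not a constant.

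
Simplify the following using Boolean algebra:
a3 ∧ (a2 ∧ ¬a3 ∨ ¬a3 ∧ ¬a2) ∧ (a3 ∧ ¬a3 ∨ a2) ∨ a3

a3

a3 ∧ (a2 ∧ ¬a3 ∨ ¬a3 ∧ ¬a2) ∧ (a3 ∧ ¬a3 ∨ a2) ∨ a3
= a3 ∧ ¬a3 ∧ (a3 ∧ ¬a3 ∨ a2) ∨ a3   (distribution)
= a3 ∧ ¬a3 ∨ a3   (absorption)
= a3   (complement / identity)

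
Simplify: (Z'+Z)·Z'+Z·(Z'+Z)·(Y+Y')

1

(Z'+Z)·Z'+Z·(Z'+Z)·(Y+Y')
= (Z'+Z)·Z'+Z·(Z'+Z)
= Z'+Z
= 1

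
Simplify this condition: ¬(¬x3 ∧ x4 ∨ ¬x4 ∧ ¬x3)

x3

¬(¬x3 ∧ x4 ∨ ¬x4 ∧ ¬x3)
= ¬¬x3
= x3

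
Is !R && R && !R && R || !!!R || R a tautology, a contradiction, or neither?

!R && R && !R && R || !!!R || R
= !R && R || !!!R || R
= !!!R || R
= !R || R
= true

tautology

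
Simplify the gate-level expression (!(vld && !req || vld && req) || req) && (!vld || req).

!vld || req

(!(vld && !req || vld && req) || req) && (!vld || req)
= (!vld || req) && (!vld || req)   (distribution)
= !vld || req   (idempotence)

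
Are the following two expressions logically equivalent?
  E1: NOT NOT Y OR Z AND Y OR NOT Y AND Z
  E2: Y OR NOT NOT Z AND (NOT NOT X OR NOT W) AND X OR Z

Yes

E1: NOT NOT Y OR Z AND Y OR NOT Y AND Z
    = NOT NOT Y OR Z
    = Y OR Z
E2: Y OR NOT NOT Z AND (NOT NOT X OR NOT W) AND X OR Z
    = Y OR NOT NOT Z AND (X OR NOT W) AND X OR Z
    = Y OR NOT NOT Z AND X OR Z
    = Y OR Z AND X OR Z
    = Y OR Z
Both reduce to Y OR Z, so they are equivalent.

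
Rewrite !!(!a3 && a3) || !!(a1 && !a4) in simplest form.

!!(!a3 && a3) || !!(a1 && !a4)
= !a3 && a3 || !!(a1 && !a4)   (double negation)
= !!(a1 && !a4)   (complement / identity)
= a1 && !a4   (double negation)

a1 && !a4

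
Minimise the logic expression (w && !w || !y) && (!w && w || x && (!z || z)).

!y && x

(w && !w || !y) && (!w && w || x && (!z || z))
= (w && !w || !y) && x && (!z || z)
= (w && !w || !y) && x
= !y && x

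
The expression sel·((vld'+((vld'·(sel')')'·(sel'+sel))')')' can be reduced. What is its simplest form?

sel·vld'

sel·((vld'+((vld'·(sel')')'·(sel'+sel))')')'
= sel·((vld'+((vld+sel')·(sel'+sel))')')'   — De Morgan
= sel·(vld·(vld+sel')·(sel'+sel))'   — De Morgan
= sel·(vld·(vld+sel'))'   — complement / identity
= sel·vld'   — absorption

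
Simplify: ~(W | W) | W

~(W | W) | W
= ~W | W   [idempotence]
= 1   [complement]

1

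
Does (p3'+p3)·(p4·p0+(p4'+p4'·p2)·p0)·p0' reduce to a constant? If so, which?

yes, False

(p3'+p3)·(p4·p0+(p4'+p4'·p2)·p0)·p0'
= (p3'+p3)·(p4·p0+p4'·p0)·p0'   [absorption]
= (p4·p0+p4'·p0)·p0'   [complement / identity]
= p0·p0'   [distribution]
= 0   [complement]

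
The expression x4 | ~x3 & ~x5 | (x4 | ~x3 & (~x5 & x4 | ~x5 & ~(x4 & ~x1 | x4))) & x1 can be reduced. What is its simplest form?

x4 | ~x3 & ~x5 | (x4 | ~x3 & (~x5 & x4 | ~x5 & ~(x4 & ~x1 | x4))) & x1
= x4 | ~x3 & ~x5 | (x4 | ~x3 & ~x5 & (x4 | ~(x4 & ~x1 | x4))) & x1
= x4 | ~x3 & ~x5 | (x4 | ~x3 & ~x5 & (x4 | ~x4)) & x1
= x4 | ~x3 & ~x5 | (x4 | ~x3 & ~x5) & x1
= x4 | ~x3 & ~x5

x4 | ~x3 & ~x5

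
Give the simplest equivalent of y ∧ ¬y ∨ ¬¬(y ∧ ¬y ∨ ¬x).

¬x

y ∧ ¬y ∨ ¬¬(y ∧ ¬y ∨ ¬x)
= y ∧ ¬y ∨ ¬¬¬x   (complement / identity)
= ¬¬¬x   (complement / identity)
= ¬x   (double negation)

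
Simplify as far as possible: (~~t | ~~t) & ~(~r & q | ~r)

(~~t | ~~t) & ~(~r & q | ~r)
= ~~t & ~(~r & q | ~r)
= t & ~(~r & q | ~r)
= t & ~~r
= t & r

t & r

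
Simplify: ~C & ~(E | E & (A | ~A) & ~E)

~C & ~(E | E & (A | ~A) & ~E)
= ~C & ~(E | E & ~E)   (complement / identity)
= ~C & ~E   (complement / identity)

~C & ~E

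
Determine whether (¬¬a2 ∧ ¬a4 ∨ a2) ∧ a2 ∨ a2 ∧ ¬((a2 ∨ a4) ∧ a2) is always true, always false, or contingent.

(¬¬a2 ∧ ¬a4 ∨ a2) ∧ a2 ∨ a2 ∧ ¬((a2 ∨ a4) ∧ a2)
= (¬¬a2 ∧ ¬a4 ∨ a2) ∧ a2 ∨ a2 ∧ ¬a2   — absorption
= (a2 ∧ ¬a4 ∨ a2) ∧ a2 ∨ a2 ∧ ¬a2   — double negation
= a2 ∧ a2 ∨ a2 ∧ ¬a2   — absorption
= a2   — distribution
This depends on a2, so it is not a constant.

contingent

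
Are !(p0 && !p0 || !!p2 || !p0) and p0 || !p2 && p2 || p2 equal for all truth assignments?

E1: !(p0 && !p0 || !!p2 || !p0)
    = !(!!p2 || !p0)   [complement / identity]
    = !p2 && p0   [De Morgan]
E2: p0 || !p2 && p2 || p2
    = p0 || p2   [complement / identity]
These differ: at p0=0, p2=1, E1 = 0 but E2 = 1.

No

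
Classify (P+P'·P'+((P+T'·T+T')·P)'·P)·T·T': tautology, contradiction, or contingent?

(P+P'·P'+((P+T'·T+T')·P)'·P)·T·T'
= (P+P'·P'+((P+T')·P)'·P)·T·T'   (complement / identity)
= (P+P'·P'+P'·P)·T·T'   (absorption)
= (P+P')·T·T'   (distribution)
= T·T'   (complement / identity)
= 0   (complement)

contradiction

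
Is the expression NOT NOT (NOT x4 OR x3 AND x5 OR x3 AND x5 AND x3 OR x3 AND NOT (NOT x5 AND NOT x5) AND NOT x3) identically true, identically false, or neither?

neither

NOT NOT (NOT x4 OR x3 AND x5 OR x3 AND x5 AND x3 OR x3 AND NOT (NOT x5 AND NOT x5) AND NOT x3)
= NOT NOT (NOT x4 OR x3 AND x5 OR x3 AND x5 AND x3 OR x3 AND (x5 OR x5) AND NOT x3)   — De Morgan
= NOT NOT (NOT x4 OR x3 AND x5 OR x3 AND x5 AND x3 OR x3 AND x5 AND NOT x3)   — idempotence
= NOT NOT (NOT x4 OR x3 AND x5 OR x3 AND x5)   — distribution
= NOT x4 OR x3 AND x5 OR x3 AND x5   — double negation
= NOT x4 OR x3 AND x5   — idempotence
This depends on x3, x4, x5, so it is not a constant.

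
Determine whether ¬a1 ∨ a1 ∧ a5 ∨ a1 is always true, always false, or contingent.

always true

¬a1 ∨ a1 ∧ a5 ∨ a1
= ¬a1 ∨ a1   — absorption
= True   — complement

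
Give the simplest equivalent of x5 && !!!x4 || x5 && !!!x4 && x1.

x5 && !!!x4 || x5 && !!!x4 && x1
= x5 && !!!x4   (absorption)
= x5 && !x4   (double negation)

x5 && !x4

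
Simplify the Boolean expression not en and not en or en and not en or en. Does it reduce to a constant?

True

not en and not en or en and not en or en
= not en or en   [distribution]
= True   [complement]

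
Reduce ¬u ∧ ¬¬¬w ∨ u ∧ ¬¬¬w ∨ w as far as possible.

True

¬u ∧ ¬¬¬w ∨ u ∧ ¬¬¬w ∨ w
= ¬¬¬w ∨ w   — distribution
= ¬w ∨ w   — double negation
= True   — complement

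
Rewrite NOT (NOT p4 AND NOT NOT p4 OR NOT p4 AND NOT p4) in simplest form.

NOT (NOT p4 AND NOT NOT p4 OR NOT p4 AND NOT p4)
= NOT (NOT p4 AND p4 OR NOT p4 AND NOT p4)   — double negation
= NOT NOT p4   — distribution
= p4   — double negation

p4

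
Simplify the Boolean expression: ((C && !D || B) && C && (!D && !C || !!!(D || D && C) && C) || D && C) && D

C && D

((C && !D || B) && C && (!D && !C || !!!(D || D && C) && C) || D && C) && D
= ((C && !D || B) && C && (!D && !C || !!!D && C) || D && C) && D   — absorption
= ((C && !D || B) && C && (!D && !C || !D && C) || D && C) && D   — double negation
= ((C && !D || B) && C && !D || D && C) && D   — distribution
= (C && !D || D && C) && D   — absorption
= C && D   — distribution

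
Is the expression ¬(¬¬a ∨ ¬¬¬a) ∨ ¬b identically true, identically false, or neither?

neither

¬(¬¬a ∨ ¬¬¬a) ∨ ¬b
= ¬(¬¬a ∨ ¬a) ∨ ¬b   [double negation]
= ¬a ∧ a ∨ ¬b   [De Morgan]
= ¬b   [complement / identity]
This depends on b, so it is not a constant.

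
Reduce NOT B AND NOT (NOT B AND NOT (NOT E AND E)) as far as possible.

FALSE

NOT B AND NOT (NOT B AND NOT (NOT E AND E))
= NOT B AND (B OR NOT E AND E)   — De Morgan
= NOT B AND B   — complement / identity
= FALSE   — complement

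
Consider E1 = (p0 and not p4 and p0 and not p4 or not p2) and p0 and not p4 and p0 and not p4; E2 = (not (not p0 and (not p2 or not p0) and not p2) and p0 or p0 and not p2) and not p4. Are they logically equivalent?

E1: (p0 and not p4 and p0 and not p4 or not p2) and p0 and not p4 and p0 and not p4
    = p0 and not p4 and p0 and not p4   [absorption]
    = p0 and not p4   [idempotence]
E2: (not (not p0 and (not p2 or not p0) and not p2) and p0 or p0 and not p2) and not p4
    = (not (not p0 and not p2) and p0 or p0 and not p2) and not p4   [absorption]
    = ((p0 or p2) and p0 or p0 and not p2) and not p4   [De Morgan]
    = (p0 or p0 and not p2) and not p4   [absorption]
    = p0 and not p4   [absorption]
Both reduce to p0 and not p4, so they are equivalent.

Yes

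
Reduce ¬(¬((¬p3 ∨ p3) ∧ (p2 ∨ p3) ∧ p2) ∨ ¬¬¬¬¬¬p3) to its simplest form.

¬(¬((¬p3 ∨ p3) ∧ (p2 ∨ p3) ∧ p2) ∨ ¬¬¬¬¬¬p3)
= ¬(¬((¬p3 ∨ p3) ∧ (p2 ∨ p3) ∧ p2) ∨ ¬¬¬¬p3)
= ¬(¬((p2 ∨ p3) ∧ p2) ∨ ¬¬¬¬p3)
= ¬(¬((p2 ∨ p3) ∧ p2) ∨ ¬¬p3)
= (p2 ∨ p3) ∧ p2 ∧ ¬p3
= p2 ∧ ¬p3

p2 ∧ ¬p3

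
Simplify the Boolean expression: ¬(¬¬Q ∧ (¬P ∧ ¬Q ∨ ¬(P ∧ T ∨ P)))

¬(¬¬Q ∧ (¬P ∧ ¬Q ∨ ¬(P ∧ T ∨ P)))
= ¬(¬¬Q ∧ (¬P ∧ ¬Q ∨ ¬P))   [absorption]
= ¬(¬¬Q ∧ ¬P)   [absorption]
= ¬Q ∨ P   [De Morgan]

¬Q ∨ P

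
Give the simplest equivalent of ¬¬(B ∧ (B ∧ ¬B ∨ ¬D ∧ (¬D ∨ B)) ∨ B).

B

¬¬(B ∧ (B ∧ ¬B ∨ ¬D ∧ (¬D ∨ B)) ∨ B)
= B ∧ (B ∧ ¬B ∨ ¬D ∧ (¬D ∨ B)) ∨ B   (double negation)
= B ∧ (B ∧ ¬B ∨ ¬D) ∨ B   (absorption)
= B ∧ ¬D ∨ B   (complement / identity)
= B   (absorption)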